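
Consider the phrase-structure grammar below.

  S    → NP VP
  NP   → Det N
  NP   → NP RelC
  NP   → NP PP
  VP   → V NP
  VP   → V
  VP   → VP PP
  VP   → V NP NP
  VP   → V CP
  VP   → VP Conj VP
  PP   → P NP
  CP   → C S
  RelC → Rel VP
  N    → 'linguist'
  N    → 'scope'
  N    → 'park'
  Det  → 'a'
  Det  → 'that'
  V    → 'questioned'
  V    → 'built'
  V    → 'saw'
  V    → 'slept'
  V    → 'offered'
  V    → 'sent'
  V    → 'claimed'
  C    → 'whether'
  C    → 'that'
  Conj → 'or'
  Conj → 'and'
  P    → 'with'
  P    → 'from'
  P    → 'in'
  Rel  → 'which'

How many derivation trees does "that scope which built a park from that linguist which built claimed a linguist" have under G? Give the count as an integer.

Two of the 7 distinct bracketings:
[S [NP [NP [Det that] [N scope]] [RelC [Rel which] [VP [V built] [NP [NP [NP [Det a] [N park]] [PP [P from] [NP [Det that] [N linguist]]]] [RelC [Rel which] [VP [V built]]]]]]] [VP [V claimed] [NP [Det a] [N linguist]]]]
[S [NP [NP [Det that] [N scope]] [RelC [Rel which] [VP [V built] [NP [NP [Det a] [N park]] [PP [P from] [NP [NP [Det that] [N linguist]] [RelC [Rel which] [VP [V built]]]]]]]]] [VP [V claimed] [NP [Det a] [N linguist]]]]
The trees differ in how a recursive rule is bracketed over the same span.

7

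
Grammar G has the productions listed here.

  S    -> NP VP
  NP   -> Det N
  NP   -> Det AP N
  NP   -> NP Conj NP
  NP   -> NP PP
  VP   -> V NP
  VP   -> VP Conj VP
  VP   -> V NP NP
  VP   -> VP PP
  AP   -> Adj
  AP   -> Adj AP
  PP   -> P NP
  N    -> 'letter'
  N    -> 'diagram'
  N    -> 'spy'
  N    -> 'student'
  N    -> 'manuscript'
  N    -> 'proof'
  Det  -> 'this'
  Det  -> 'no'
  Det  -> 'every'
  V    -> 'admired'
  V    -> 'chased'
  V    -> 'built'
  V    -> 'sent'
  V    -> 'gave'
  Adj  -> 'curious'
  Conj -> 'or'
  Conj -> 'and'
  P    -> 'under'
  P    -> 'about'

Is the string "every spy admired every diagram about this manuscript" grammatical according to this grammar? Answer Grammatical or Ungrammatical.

[S [NP [Det every] [N spy]] [VP [V admired] [NP [NP [Det every] [N diagram]] [PP [P about] [NP [Det this] [N manuscript]]]]]]
Every word is introduced by a lexical rule and the phrasal rules combine the resulting categories into a single S.

Grammatical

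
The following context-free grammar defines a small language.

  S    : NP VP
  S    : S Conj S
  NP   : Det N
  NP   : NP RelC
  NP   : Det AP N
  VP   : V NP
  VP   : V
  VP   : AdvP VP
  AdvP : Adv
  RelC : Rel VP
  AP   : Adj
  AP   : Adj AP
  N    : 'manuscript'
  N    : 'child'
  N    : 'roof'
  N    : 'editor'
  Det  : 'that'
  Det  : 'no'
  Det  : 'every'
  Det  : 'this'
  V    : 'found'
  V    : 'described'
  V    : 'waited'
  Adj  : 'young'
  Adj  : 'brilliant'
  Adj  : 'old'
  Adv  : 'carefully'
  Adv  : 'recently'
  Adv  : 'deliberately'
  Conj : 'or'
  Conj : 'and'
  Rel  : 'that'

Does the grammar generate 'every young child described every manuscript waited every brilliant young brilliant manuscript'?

Ungrammatical

For S → NP VP, the only prefix that parses as NP is 'every young child', but the remainder 'described every manuscript waited every brilliant young brilliant manuscript' is not a VP under these rules. The alternative S rule S → S Conj S likewise has no satisfying split.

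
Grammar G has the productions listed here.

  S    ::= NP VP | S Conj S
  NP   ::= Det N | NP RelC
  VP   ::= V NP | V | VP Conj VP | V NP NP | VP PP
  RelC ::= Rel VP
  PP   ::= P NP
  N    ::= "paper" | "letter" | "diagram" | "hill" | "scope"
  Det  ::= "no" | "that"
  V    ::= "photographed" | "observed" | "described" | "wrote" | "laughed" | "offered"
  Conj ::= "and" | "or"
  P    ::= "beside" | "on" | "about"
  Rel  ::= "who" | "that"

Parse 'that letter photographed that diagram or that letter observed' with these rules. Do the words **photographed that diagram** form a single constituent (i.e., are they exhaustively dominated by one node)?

[S [S [NP [Det that] [N letter]] [VP [V photographed] [NP [Det that] [N diagram]]]] [Conj or] [S [NP [Det that] [N letter]] [VP [V observed]]]]
The words 'photographed that diagram' are exhaustively dominated by a single VP node (built by VP → V NP), so they form a constituent.

Yes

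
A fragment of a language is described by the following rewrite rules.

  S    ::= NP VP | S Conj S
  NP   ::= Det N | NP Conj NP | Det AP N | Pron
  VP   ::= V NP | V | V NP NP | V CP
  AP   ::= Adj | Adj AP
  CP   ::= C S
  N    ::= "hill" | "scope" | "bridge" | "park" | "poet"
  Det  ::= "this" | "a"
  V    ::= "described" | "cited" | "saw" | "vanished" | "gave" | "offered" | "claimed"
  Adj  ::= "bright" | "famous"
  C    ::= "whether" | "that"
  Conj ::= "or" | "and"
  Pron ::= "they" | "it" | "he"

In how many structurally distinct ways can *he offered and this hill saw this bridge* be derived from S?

1

[S [S [NP [Pron he]] [VP [V offered]]] [Conj and] [S [NP [Det this] [N hill]] [VP [V saw] [NP [Det this] [N bridge]]]]]
No rule offers an alternative attachment or grouping for any span, so this is the only derivation.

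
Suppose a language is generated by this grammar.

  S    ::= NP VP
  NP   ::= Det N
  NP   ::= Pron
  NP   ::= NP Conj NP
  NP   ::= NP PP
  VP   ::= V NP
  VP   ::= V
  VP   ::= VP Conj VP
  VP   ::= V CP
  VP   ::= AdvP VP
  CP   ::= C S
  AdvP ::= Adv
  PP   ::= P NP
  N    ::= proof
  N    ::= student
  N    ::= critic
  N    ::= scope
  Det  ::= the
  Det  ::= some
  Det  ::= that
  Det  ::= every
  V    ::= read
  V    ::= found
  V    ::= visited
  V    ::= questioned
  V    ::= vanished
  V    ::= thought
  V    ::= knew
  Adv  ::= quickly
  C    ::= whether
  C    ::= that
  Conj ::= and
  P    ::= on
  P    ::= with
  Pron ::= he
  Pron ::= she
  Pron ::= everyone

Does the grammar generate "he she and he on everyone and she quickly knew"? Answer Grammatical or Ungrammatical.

A Pron word can never sit immediately before a Pron word in any string this grammar generates, so the substring 'he she' rules out a derivation.

Ungrammatical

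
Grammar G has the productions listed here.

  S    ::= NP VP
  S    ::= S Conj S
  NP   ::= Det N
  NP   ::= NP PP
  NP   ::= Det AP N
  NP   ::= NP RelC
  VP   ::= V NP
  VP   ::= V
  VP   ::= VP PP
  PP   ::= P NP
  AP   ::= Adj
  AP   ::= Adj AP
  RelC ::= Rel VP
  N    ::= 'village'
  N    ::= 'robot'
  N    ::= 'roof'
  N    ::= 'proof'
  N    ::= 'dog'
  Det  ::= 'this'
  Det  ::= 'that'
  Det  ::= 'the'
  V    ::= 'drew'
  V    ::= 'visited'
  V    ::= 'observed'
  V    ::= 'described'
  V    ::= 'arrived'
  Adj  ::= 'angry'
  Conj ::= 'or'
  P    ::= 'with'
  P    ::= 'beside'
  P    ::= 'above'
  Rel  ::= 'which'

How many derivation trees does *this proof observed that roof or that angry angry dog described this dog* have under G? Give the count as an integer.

1

[S [S [NP [Det this] [N proof]] [VP [V observed] [NP [Det that] [N roof]]]] [Conj or] [S [NP [Det that] [AP [Adj angry] [AP [Adj angry]]] [N dog]] [VP [V described] [NP [Det this] [N dog]]]]]
No rule offers an alternative attachment or grouping for any span, so this is the only derivation.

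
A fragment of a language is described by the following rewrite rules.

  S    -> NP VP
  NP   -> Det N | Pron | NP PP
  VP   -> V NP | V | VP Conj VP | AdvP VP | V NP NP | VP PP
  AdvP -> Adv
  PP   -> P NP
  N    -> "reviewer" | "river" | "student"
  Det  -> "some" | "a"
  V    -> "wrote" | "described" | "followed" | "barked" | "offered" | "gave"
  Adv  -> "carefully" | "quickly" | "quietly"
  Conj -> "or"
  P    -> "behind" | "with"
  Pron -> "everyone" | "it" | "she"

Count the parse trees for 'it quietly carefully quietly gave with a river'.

4

Two of the 4 distinct bracketings:
[S [NP [Pron it]] [VP [AdvP [Adv quietly]] [VP [AdvP [Adv carefully]] [VP [AdvP [Adv quietly]] [VP [VP [V gave]] [PP [P with] [NP [Det a] [N river]]]]]]]]
[S [NP [Pron it]] [VP [AdvP [Adv quietly]] [VP [AdvP [Adv carefully]] [VP [VP [AdvP [Adv quietly]] [VP [V gave]]] [PP [P with] [NP [Det a] [N river]]]]]]]
The trees differ in how a recursive rule is bracketed over the same span.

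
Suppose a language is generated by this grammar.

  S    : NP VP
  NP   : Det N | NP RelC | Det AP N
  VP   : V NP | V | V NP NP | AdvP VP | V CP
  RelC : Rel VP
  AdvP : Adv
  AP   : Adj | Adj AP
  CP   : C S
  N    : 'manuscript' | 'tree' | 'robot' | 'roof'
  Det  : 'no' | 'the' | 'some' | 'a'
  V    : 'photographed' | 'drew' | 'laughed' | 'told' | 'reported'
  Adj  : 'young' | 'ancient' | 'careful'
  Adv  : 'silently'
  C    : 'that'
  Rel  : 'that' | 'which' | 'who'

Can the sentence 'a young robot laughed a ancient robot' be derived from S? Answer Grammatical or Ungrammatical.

Grammatical

S
  NP
    Det: a
    AP
      Adj: young
    N: robot
  VP
    V: laughed
    NP
      Det: a
      AP
        Adj: ancient
      N: robot
The bracketing above is licensed at every node by one of the given productions, with S at the root.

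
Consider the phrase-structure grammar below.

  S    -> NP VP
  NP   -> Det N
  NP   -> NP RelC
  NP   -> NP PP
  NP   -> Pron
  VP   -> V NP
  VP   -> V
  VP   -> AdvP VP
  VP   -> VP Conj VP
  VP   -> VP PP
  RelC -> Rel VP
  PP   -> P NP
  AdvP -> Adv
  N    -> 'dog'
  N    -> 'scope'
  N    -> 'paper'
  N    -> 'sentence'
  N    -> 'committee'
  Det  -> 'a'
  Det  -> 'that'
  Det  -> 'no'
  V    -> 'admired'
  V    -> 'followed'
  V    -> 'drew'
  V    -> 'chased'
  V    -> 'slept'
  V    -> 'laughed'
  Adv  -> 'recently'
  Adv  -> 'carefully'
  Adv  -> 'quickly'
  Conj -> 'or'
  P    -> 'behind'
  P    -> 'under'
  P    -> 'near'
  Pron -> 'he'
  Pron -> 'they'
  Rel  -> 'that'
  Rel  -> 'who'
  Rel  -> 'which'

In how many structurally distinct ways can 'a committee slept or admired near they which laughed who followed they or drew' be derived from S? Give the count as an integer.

Two of the 5 distinct bracketings:
[S [NP [Det a] [N committee]] [VP [VP [V slept]] [Conj or] [VP [VP [VP [V admired]] [PP [P near] [NP [NP [NP [Pron they]] [RelC [Rel which] [VP [V laughed]]]] [RelC [Rel who] [VP [V followed] [NP [Pron they]]]]]]] [Conj or] [VP [V drew]]]]]
[S [NP [Det a] [N committee]] [VP [VP [V slept]] [Conj or] [VP [VP [V admired]] [PP [P near] [NP [NP [NP [Pron they]] [RelC [Rel which] [VP [V laughed]]]] [RelC [Rel who] [VP [VP [V followed] [NP [Pron they]]] [Conj or] [VP [V drew]]]]]]]]]
The trees differ in how a recursive rule is bracketed over the same span.

5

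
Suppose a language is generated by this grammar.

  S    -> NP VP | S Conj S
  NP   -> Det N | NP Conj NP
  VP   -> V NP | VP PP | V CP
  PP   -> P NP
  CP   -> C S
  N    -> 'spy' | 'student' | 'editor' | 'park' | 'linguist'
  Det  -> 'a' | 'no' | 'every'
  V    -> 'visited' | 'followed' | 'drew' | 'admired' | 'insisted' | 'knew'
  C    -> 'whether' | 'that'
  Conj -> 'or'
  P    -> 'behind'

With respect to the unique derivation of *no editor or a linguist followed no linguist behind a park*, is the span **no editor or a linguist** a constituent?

Yes

[S [NP [NP [Det no] [N editor]] [Conj or] [NP [Det a] [N linguist]]] [VP [VP [V followed] [NP [Det no] [N linguist]]] [PP [P behind] [NP [Det a] [N park]]]]]
The words 'no editor or a linguist' are exhaustively dominated by a single NP node (built by NP → NP Conj NP), so they form a constituent.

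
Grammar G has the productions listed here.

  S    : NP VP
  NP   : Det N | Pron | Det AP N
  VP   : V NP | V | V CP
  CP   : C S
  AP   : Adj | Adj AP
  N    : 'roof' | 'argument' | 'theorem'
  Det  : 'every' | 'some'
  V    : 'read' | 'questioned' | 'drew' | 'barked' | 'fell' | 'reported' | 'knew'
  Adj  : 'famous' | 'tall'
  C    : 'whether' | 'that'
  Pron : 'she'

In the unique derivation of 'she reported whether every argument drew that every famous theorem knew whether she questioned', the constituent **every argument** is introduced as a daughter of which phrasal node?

S

S
  NP
    Pron: she
  VP
    V: reported
    CP
      C: whether
      S
        NP
          Det: every
          N: argument
        VP
          V: drew
          CP
            C: that
            S
              NP
                Det: every
                AP
                  Adj: famous
                N: theorem
              VP
                V: knew
                CP
                  C: whether
                  S
                    NP
                      Pron: she
                    VP
                      V: questioned
The span 'every argument' is the NP node built by NP → Det N.
Its mother is the S built by S → NP VP.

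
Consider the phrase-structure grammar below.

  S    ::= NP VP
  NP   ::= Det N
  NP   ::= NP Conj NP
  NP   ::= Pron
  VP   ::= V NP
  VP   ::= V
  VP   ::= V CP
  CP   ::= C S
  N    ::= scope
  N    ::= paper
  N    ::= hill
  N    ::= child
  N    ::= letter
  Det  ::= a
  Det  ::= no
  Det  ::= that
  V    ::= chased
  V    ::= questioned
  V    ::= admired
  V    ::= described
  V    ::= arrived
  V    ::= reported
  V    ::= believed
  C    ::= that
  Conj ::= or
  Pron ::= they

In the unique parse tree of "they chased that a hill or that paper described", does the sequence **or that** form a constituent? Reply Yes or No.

No

[S [NP [Pron they]] [VP [V chased] [CP [C that] [S [NP [NP [Det a] [N hill]] [Conj or] [NP [Det that] [N paper]]] [VP [V described]]]]]]
The smallest constituent containing 'or that' is the NP spanning 'a hill or that paper'; no single node in the tree dominates exactly the given words.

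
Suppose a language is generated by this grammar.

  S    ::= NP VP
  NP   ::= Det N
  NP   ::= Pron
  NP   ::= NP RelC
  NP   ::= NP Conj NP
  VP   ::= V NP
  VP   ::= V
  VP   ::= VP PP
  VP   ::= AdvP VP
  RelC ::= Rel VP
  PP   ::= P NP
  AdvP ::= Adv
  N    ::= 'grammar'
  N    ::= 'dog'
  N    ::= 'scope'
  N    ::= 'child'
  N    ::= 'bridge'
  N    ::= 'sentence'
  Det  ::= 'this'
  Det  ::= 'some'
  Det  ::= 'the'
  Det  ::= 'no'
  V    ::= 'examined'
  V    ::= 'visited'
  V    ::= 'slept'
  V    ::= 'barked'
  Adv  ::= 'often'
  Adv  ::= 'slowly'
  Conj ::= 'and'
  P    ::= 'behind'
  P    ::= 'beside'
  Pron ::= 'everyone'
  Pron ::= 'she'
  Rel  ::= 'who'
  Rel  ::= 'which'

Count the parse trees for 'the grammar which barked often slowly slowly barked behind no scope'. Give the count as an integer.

4

Two of the 4 distinct bracketings:
[S [NP [NP [Det the] [N grammar]] [RelC [Rel which] [VP [V barked]]]] [VP [VP [AdvP [Adv often]] [VP [AdvP [Adv slowly]] [VP [AdvP [Adv slowly]] [VP [V barked]]]]] [PP [P behind] [NP [Det no] [N scope]]]]]
[S [NP [NP [Det the] [N grammar]] [RelC [Rel which] [VP [V barked]]]] [VP [AdvP [Adv often]] [VP [VP [AdvP [Adv slowly]] [VP [AdvP [Adv slowly]] [VP [V barked]]]] [PP [P behind] [NP [Det no] [N scope]]]]]]
The trees differ in how a recursive rule is bracketed over the same span.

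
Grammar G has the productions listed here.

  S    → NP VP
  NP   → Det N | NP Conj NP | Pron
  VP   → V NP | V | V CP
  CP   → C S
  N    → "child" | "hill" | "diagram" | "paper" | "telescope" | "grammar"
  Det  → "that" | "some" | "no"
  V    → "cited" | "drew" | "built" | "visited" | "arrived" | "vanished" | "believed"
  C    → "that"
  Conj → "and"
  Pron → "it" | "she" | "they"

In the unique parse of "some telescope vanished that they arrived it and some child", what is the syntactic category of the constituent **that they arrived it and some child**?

S
  NP
    Det: some
    N: telescope
  VP
    V: vanished
    CP
      C: that
      S
        NP
          Pron: they
        VP
          V: arrived
          NP
            NP
              Pron: it
            Conj: and
            NP
              Det: some
              N: child
The span 'that they arrived it and some child' is the CP node built by CP → C S.

CP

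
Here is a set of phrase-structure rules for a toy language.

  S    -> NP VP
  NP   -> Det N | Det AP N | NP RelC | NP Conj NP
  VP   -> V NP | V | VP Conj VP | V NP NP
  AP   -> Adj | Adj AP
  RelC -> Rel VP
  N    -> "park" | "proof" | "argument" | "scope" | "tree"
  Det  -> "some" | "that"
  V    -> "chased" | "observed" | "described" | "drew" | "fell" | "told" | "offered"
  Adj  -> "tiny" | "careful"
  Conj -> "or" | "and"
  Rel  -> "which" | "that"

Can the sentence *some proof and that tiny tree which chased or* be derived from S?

For S → NP VP, every NP-prefix leaves a non-VP remainder: after 'some proof' the remainder is not a VP; after 'some proof and that tiny tree' the remainder is not a VP; after 'some proof and that tiny tree which chased' the remainder is not a VP.

Ungrammatical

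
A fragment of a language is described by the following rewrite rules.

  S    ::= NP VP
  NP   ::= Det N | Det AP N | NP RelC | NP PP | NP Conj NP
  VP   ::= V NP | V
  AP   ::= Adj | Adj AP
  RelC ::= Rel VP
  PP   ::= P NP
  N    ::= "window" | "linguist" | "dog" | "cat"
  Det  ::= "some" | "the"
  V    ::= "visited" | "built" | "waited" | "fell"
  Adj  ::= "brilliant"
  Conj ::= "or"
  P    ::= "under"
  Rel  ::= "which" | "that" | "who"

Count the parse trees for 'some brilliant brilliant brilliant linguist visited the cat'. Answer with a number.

[S [NP [Det some] [AP [Adj brilliant] [AP [Adj brilliant] [AP [Adj brilliant]]]] [N linguist]] [VP [V visited] [NP [Det the] [N cat]]]]
No rule offers an alternative attachment or grouping for any span, so this is the only derivation.

1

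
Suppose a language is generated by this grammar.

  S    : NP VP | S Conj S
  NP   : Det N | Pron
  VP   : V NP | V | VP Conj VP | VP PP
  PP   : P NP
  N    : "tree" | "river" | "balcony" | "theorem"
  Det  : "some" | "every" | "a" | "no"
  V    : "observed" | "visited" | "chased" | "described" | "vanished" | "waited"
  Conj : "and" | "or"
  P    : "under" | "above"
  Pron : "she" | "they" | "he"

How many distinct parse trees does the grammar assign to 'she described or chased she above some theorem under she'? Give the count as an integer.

Two of the 3 distinct bracketings:
[S [NP [Pron she]] [VP [VP [V described]] [Conj or] [VP [VP [VP [V chased] [NP [Pron she]]] [PP [P above] [NP [Det some] [N theorem]]]] [PP [P under] [NP [Pron she]]]]]]
[S [NP [Pron she]] [VP [VP [VP [V described]] [Conj or] [VP [VP [V chased] [NP [Pron she]]] [PP [P above] [NP [Det some] [N theorem]]]]] [PP [P under] [NP [Pron she]]]]]
The trees differ in how a recursive rule is bracketed over the same span.

3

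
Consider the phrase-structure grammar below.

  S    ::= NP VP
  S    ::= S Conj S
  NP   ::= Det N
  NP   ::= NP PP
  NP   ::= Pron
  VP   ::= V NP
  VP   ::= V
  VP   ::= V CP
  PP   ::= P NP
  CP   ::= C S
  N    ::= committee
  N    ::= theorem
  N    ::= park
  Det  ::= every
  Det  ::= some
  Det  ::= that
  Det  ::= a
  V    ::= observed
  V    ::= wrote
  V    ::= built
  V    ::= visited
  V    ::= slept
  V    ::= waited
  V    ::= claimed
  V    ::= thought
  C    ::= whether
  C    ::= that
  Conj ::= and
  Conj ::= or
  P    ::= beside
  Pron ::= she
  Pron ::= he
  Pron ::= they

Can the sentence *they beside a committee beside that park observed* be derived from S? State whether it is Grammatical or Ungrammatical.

Grammatical

[S [NP [NP [Pron they]] [PP [P beside] [NP [NP [Det a] [N committee]] [PP [P beside] [NP [Det that] [N park]]]]]] [VP [V observed]]]
Every word is introduced by a lexical rule and the phrasal rules combine the resulting categories into a single S.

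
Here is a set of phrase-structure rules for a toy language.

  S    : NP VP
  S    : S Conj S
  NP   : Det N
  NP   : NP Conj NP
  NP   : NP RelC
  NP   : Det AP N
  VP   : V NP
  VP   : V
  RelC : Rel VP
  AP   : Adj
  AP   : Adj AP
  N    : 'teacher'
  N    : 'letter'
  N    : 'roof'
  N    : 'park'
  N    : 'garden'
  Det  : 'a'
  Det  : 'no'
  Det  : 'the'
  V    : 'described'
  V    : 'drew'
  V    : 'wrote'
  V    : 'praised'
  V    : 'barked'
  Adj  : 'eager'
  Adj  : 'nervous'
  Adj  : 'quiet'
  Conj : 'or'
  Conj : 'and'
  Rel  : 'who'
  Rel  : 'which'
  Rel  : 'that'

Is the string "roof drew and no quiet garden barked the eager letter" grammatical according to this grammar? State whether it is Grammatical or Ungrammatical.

For S → NP VP, no prefix of the string parses as an NP. The alternative S rule S → S Conj S likewise has no satisfying split.

Ungrammatical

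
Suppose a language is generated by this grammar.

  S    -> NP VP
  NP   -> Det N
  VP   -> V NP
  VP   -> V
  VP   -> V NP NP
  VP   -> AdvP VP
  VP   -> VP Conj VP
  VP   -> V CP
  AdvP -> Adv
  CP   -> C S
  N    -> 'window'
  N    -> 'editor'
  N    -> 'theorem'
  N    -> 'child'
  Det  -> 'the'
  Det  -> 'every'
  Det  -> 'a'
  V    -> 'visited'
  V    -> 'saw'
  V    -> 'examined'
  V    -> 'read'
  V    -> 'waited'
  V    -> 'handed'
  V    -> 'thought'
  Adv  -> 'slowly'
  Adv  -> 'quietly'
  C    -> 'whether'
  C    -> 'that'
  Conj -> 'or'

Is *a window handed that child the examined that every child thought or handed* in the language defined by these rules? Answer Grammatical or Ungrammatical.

Ungrammatical

A C word can never sit immediately before an N word in any string this grammar generates, so the substring 'that child' rules out a derivation.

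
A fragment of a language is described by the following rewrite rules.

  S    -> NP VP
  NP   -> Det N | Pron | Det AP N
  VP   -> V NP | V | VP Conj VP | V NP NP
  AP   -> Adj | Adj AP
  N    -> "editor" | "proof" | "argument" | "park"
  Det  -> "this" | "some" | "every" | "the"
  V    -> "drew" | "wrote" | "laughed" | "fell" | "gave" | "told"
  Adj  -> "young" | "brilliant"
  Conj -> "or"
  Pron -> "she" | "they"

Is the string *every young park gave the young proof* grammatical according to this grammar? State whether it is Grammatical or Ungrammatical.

S
  NP
    Det: every
    AP
      Adj: young
    N: park
  VP
    V: gave
    NP
      Det: the
      AP
        Adj: young
      N: proof
The bracketing above is licensed at every node by one of the given productions, with S at the root.

Grammatical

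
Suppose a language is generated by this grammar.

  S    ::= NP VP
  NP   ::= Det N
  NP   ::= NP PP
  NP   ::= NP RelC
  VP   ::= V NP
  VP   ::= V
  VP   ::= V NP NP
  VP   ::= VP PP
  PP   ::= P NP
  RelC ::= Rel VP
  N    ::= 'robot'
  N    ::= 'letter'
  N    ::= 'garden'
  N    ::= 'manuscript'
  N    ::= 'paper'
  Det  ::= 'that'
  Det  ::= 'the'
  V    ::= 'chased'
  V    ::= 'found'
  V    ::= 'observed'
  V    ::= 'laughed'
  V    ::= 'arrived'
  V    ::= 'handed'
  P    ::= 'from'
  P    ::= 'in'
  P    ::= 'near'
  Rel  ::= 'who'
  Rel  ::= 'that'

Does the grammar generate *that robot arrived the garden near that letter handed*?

Ungrammatical

For S → NP VP, the only prefix that parses as NP is 'that robot', but the remainder 'arrived the garden near that letter handed' is not a VP under these rules.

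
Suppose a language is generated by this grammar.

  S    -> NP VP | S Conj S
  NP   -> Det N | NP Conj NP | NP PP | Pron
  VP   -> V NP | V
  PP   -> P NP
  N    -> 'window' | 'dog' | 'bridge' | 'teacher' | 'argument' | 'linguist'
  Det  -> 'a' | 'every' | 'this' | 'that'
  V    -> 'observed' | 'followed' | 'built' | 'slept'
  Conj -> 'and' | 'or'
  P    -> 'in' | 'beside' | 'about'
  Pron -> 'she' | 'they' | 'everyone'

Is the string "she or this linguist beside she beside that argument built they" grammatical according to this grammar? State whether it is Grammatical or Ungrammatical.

[S [NP [NP [Pron she]] [Conj or] [NP [NP [Det this] [N linguist]] [PP [P beside] [NP [NP [Pron she]] [PP [P beside] [NP [Det that] [N argument]]]]]]] [VP [V built] [NP [Pron they]]]]
Every word is introduced by a lexical rule and the phrasal rules combine the resulting categories into a single S.

Grammatical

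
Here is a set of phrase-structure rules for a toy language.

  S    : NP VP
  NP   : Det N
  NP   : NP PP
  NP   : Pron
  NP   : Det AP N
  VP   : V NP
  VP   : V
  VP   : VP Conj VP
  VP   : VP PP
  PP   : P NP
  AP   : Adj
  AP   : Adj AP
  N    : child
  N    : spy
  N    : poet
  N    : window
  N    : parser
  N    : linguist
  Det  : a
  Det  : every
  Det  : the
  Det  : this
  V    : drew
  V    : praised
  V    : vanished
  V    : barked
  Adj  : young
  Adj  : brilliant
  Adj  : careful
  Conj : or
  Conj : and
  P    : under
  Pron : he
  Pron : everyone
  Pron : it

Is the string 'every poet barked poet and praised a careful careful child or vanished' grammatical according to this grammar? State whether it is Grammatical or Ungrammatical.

A V word can never sit immediately before an N word in any string this grammar generates, so the substring 'barked poet' rules out a derivation.

Ungrammatical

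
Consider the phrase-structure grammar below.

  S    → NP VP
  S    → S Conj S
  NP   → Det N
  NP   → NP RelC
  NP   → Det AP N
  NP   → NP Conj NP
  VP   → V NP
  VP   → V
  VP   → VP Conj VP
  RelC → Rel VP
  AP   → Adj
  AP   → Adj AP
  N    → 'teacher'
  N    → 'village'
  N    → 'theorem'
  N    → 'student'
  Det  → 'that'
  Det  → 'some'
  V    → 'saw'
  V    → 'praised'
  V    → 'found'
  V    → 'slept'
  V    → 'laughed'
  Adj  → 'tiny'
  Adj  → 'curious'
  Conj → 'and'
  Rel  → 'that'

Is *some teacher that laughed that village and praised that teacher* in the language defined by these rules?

Ungrammatical

For S → NP VP, every NP-prefix leaves a non-VP remainder: after 'some teacher' the remainder is not a VP; after 'some teacher that laughed' the remainder is not a VP; after 'some teacher that laughed that village' the remainder is not a VP (and 1 more). The alternative S rule S → S Conj S likewise has no satisfying split.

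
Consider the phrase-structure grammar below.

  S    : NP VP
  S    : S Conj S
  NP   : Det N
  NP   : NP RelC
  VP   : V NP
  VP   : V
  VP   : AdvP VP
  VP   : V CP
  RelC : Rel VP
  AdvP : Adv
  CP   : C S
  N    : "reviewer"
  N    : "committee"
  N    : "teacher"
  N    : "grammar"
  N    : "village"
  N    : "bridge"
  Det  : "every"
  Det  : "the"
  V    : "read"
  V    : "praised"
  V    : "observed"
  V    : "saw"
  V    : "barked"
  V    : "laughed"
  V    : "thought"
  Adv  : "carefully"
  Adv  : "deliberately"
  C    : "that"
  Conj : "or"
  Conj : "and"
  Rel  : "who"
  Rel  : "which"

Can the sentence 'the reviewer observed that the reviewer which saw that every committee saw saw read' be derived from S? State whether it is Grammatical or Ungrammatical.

Ungrammatical

For S → NP VP, the only prefix that parses as NP is 'the reviewer', but the remainder 'observed that the reviewer which saw that every committee saw saw read' is not a VP under these rules. The alternative S rule S → S Conj S likewise has no satisfying split.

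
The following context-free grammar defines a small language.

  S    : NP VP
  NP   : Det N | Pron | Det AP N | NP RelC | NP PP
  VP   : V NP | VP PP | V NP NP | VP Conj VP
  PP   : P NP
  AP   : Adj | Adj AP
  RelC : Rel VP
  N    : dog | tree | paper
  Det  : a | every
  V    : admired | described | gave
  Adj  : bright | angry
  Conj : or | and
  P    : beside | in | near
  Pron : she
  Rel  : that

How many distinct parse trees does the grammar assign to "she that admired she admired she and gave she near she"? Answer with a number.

Two of the 3 distinct bracketings:
[S [NP [NP [Pron she]] [RelC [Rel that] [VP [V admired] [NP [Pron she]]]]] [VP [VP [VP [V admired] [NP [Pron she]]] [Conj and] [VP [V gave] [NP [Pron she]]]] [PP [P near] [NP [Pron she]]]]]
[S [NP [NP [Pron she]] [RelC [Rel that] [VP [V admired] [NP [Pron she]]]]] [VP [VP [V admired] [NP [Pron she]]] [Conj and] [VP [V gave] [NP [NP [Pron she]] [PP [P near] [NP [Pron she]]]]]]]
The difference turns on whether NP → NP PP is used at the relevant span, versus an alternative expansion of NP.

3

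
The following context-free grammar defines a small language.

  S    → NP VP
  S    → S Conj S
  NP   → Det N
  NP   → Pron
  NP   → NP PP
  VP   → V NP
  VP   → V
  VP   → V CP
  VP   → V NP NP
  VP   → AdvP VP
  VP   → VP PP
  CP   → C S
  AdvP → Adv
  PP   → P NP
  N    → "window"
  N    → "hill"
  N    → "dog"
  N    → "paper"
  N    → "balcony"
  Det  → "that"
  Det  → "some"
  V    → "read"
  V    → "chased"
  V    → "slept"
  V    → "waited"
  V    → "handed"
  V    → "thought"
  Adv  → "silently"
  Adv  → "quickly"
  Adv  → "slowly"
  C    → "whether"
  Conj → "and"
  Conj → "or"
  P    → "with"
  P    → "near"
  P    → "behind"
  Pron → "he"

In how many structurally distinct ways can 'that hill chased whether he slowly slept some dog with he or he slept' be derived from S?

7

Two of the 7 distinct bracketings:
[S [NP [Det that] [N hill]] [VP [V chased] [CP [C whether] [S [S [NP [Pron he]] [VP [AdvP [Adv slowly]] [VP [V slept] [NP [NP [Det some] [N dog]] [PP [P with] [NP [Pron he]]]]]]] [Conj or] [S [NP [Pron he]] [VP [V slept]]]]]]]
[S [NP [Det that] [N hill]] [VP [V chased] [CP [C whether] [S [S [NP [Pron he]] [VP [AdvP [Adv slowly]] [VP [VP [V slept] [NP [Det some] [N dog]]] [PP [P with] [NP [Pron he]]]]]] [Conj or] [S [NP [Pron he]] [VP [V slept]]]]]]]
The difference turns on whether NP → NP PP is used at the relevant span, versus an alternative expansion of NP.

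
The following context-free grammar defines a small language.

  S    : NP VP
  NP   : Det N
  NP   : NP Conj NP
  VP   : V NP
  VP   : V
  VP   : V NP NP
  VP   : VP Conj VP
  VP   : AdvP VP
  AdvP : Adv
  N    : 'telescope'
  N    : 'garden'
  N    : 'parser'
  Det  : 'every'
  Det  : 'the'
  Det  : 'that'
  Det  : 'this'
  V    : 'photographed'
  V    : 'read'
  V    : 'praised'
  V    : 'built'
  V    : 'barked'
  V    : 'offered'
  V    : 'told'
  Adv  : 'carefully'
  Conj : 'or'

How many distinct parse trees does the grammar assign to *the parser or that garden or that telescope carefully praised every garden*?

2

The two bracketings:
[S [NP [NP [Det the] [N parser]] [Conj or] [NP [NP [Det that] [N garden]] [Conj or] [NP [Det that] [N telescope]]]] [VP [AdvP [Adv carefully]] [VP [V praised] [NP [Det every] [N garden]]]]]
[S [NP [NP [NP [Det the] [N parser]] [Conj or] [NP [Det that] [N garden]]] [Conj or] [NP [Det that] [N telescope]]] [VP [AdvP [Adv carefully]] [VP [V praised] [NP [Det every] [N garden]]]]]
The trees differ in how a recursive rule is bracketed over the same span.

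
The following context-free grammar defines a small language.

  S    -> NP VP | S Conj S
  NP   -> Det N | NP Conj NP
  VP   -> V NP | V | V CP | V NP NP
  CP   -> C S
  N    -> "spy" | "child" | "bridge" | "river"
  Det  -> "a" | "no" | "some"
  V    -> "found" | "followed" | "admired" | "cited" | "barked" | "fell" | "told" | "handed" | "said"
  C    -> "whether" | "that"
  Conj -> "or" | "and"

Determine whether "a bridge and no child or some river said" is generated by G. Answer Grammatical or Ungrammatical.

Grammatical

S
  NP
    NP
      Det: a
      N: bridge
    Conj: and
    NP
      NP
        Det: no
        N: child
      Conj: or
      NP
        Det: some
        N: river
  VP
    V: said
Each bracket corresponds to one application of a listed rule, so the string is derivable from S.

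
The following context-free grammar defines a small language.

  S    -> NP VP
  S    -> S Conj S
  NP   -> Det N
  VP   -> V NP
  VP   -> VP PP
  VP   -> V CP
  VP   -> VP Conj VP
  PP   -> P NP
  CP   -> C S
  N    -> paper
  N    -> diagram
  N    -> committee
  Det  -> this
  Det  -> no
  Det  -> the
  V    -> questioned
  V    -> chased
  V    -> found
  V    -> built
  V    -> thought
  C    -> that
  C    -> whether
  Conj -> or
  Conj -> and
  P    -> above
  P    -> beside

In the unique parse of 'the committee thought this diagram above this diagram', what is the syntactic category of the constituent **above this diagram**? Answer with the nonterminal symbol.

PP

S
  NP
    Det: the
    N: committee
  VP
    VP
      V: thought
      NP
        Det: this
        N: diagram
    PP
      P: above
      NP
        Det: this
        N: diagram
The span 'above this diagram' is the PP node built by PP → P NP.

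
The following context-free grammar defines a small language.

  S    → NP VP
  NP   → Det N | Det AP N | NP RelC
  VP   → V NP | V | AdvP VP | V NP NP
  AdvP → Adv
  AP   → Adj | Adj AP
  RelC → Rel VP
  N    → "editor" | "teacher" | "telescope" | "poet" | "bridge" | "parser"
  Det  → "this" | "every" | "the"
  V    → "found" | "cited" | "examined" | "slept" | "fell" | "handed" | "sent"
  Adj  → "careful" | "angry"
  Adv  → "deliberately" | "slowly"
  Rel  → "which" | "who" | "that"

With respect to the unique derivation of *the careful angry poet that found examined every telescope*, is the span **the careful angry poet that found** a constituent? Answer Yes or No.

[S [NP [NP [Det the] [AP [Adj careful] [AP [Adj angry]]] [N poet]] [RelC [Rel that] [VP [V found]]]] [VP [V examined] [NP [Det every] [N telescope]]]]
The words 'the careful angry poet that found' are exhaustively dominated by a single NP node (built by NP → NP RelC), so they form a constituent.

Yes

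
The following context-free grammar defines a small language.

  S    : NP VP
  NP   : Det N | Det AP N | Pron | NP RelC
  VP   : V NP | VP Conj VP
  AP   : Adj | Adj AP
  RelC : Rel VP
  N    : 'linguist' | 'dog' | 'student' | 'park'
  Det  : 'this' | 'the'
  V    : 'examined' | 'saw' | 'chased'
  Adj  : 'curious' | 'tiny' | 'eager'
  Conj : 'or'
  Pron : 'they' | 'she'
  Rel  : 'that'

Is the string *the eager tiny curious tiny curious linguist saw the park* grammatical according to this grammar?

[S [NP [Det the] [AP [Adj eager] [AP [Adj tiny] [AP [Adj curious] [AP [Adj tiny] [AP [Adj curious]]]]]] [N linguist]] [VP [V saw] [NP [Det the] [N park]]]]
Every word is introduced by a lexical rule and the phrasal rules combine the resulting categories into a single S.

Grammatical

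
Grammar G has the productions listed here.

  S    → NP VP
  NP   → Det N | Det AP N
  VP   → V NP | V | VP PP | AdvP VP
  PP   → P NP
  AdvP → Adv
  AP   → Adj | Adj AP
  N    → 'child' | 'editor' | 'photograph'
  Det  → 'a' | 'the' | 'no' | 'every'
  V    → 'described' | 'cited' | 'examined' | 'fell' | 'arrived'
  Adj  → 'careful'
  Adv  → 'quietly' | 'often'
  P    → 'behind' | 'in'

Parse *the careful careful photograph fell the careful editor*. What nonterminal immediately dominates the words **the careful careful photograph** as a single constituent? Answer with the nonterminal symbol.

NP

[S [NP [Det the] [AP [Adj careful] [AP [Adj careful]]] [N photograph]] [VP [V fell] [NP [Det the] [AP [Adj careful]] [N editor]]]]
The span 'the careful careful photograph' is the NP node built by NP → Det AP N.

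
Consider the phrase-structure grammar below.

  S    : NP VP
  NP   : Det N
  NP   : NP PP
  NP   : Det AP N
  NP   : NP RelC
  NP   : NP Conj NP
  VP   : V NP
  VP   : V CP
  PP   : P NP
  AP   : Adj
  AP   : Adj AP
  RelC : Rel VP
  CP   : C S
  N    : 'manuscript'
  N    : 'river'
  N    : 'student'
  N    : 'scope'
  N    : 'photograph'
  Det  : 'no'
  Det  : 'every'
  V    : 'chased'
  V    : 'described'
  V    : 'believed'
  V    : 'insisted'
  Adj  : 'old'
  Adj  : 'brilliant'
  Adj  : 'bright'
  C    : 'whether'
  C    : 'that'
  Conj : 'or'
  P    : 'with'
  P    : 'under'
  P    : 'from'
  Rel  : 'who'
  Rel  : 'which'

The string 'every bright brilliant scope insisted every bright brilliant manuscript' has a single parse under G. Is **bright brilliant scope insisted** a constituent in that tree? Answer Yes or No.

[S [NP [Det every] [AP [Adj bright] [AP [Adj brilliant]]] [N scope]] [VP [V insisted] [NP [Det every] [AP [Adj bright] [AP [Adj brilliant]]] [N manuscript]]]]
The smallest constituent containing 'bright brilliant scope insisted' is the S spanning 'every bright brilliant scope insisted every bright brilliant manuscript'; no single node in the tree dominates exactly the given words.

No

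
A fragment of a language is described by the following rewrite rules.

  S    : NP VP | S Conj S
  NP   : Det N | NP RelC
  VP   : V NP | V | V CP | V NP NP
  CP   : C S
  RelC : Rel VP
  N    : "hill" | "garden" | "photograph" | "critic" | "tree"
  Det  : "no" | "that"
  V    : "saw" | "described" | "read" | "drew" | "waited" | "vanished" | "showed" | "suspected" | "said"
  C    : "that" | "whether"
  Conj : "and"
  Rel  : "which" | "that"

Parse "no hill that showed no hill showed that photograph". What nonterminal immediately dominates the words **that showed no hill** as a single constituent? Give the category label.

[S [NP [NP [Det no] [N hill]] [RelC [Rel that] [VP [V showed] [NP [Det no] [N hill]]]]] [VP [V showed] [NP [Det that] [N photograph]]]]
The span 'that showed no hill' is the RelC node built by RelC → Rel VP.

RelC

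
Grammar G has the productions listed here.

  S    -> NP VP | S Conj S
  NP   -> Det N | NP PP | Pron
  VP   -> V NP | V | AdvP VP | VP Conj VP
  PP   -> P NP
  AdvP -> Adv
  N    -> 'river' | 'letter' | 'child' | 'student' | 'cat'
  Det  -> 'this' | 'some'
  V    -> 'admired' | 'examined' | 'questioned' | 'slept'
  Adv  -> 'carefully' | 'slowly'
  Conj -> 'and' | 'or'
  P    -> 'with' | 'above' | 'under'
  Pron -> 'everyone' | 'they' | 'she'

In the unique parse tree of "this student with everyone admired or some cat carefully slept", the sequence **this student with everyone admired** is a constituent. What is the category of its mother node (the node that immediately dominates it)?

[S [S [NP [NP [Det this] [N student]] [PP [P with] [NP [Pron everyone]]]] [VP [V admired]]] [Conj or] [S [NP [Det some] [N cat]] [VP [AdvP [Adv carefully]] [VP [V slept]]]]]
The span 'this student with everyone admired' is the S node built by S → NP VP.
Its mother is the S built by S → S Conj S.

S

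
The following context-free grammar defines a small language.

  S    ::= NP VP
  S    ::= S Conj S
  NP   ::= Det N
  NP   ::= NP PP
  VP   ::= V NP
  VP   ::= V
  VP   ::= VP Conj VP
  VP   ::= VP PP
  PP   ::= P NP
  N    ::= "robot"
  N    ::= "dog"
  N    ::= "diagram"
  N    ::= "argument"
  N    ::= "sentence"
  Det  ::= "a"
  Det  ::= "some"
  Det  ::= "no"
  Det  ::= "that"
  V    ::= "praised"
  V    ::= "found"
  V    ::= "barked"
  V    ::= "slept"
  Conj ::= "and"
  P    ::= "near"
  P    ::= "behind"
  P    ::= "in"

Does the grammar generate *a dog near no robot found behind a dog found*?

For S → NP VP, every NP-prefix leaves a non-VP remainder: after 'a dog' the remainder is not a VP; after 'a dog near no robot' the remainder is not a VP. The alternative S rule S → S Conj S likewise has no satisfying split.

Ungrammatical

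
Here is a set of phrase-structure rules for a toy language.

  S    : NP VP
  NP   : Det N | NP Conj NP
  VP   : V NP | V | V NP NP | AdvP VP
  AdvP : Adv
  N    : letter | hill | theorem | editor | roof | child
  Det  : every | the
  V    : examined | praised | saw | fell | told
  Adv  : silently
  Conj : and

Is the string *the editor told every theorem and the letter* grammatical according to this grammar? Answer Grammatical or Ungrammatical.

[S [NP [Det the] [N editor]] [VP [V told] [NP [NP [Det every] [N theorem]] [Conj and] [NP [Det the] [N letter]]]]]
Each bracket corresponds to one application of a listed rule, so the string is derivable from S.

Grammatical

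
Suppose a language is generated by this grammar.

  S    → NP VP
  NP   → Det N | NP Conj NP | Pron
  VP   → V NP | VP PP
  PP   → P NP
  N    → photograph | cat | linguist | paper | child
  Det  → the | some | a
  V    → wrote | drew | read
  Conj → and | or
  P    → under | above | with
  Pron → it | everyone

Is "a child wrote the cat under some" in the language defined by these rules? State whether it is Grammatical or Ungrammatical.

For S → NP VP, the only prefix that parses as NP is 'a child', but the remainder 'wrote the cat under some' is not a VP under these rules.

Ungrammatical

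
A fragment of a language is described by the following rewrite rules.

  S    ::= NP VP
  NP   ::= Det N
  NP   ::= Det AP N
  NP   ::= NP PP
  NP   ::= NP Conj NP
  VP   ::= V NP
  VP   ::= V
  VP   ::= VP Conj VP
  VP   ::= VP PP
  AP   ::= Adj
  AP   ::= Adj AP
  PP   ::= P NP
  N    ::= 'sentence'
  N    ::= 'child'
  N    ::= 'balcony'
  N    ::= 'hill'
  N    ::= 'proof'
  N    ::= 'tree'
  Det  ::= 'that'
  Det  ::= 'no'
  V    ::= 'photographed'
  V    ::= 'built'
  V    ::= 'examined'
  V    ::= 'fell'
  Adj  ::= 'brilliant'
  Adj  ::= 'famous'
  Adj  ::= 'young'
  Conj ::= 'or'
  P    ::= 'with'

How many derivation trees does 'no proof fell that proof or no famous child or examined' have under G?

1

[S [NP [Det no] [N proof]] [VP [VP [V fell] [NP [NP [Det that] [N proof]] [Conj or] [NP [Det no] [AP [Adj famous]] [N child]]]] [Conj or] [VP [V examined]]]]
No rule offers an alternative attachment or grouping for any span, so this is the only derivation.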